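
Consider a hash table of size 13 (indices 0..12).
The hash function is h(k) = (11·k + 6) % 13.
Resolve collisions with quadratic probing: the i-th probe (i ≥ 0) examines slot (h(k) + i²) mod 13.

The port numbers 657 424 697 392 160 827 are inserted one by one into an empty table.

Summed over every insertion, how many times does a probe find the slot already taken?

3

Insert 657: h=5, slot 5 empty → index 5.
Insert 424: h=3, slot 3 empty → index 3.
Insert 697: h=3, slot 3 occupied → index 4.
Insert 392: h=2, slot 2 empty → index 2.
Insert 160: h=11, slot 11 empty → index 11.
Insert 827: h=3, slots 3,4 occupied → index 7.
Table: [—, —, 392, 424, 697, 657, —, 827, —, —, —, 160, —]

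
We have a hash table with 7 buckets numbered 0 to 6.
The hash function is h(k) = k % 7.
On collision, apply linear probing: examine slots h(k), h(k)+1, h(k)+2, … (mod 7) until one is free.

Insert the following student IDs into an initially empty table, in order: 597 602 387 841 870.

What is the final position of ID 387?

Insert 597: h=2, slot 2 empty -> index 2.
Insert 602: h=0, slot 0 empty -> index 0.
Insert 387: h=2, slot 2 occupied -> index 3.
Insert 841: h=1, slot 1 empty -> index 1.
Insert 870: h=2, slots 2,3 occupied -> index 4.
Table: [602, 841, 597, 387, 870, -, -]

3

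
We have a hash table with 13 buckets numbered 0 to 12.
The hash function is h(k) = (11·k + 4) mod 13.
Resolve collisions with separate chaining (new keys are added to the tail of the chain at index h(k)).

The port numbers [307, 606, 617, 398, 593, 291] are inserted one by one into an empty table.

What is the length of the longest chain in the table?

4

Insert 307: h=1, bucket 1 empty → new chain.
Insert 606: h=1, bucket 1 nonempty → append to chain.
Insert 617: h=5, bucket 5 empty → new chain.
Insert 398: h=1, bucket 1 nonempty → append to chain.
Insert 593: h=1, bucket 1 nonempty → append to chain.
Insert 291: h=7, bucket 7 empty → new chain.
Final buckets:
0: .
1: 307 -> 606 -> 398 -> 593
2: .
3: .
4: .
5: 617
6: .
7: 291
8: .
9: .
10: .
11: .
12: .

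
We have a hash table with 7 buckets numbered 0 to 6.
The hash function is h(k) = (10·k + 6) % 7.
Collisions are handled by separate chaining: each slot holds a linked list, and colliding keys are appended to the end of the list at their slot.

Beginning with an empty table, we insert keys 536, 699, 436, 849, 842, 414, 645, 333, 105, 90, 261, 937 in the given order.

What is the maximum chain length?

4

536 -> bucket 4
699 -> bucket 3
436 -> bucket 5
849 -> bucket 5 (collision)
842 -> bucket 5 (collision)
414 -> bucket 2
645 -> bucket 2 (collision)
333 -> bucket 4 (collision)
105 -> bucket 6
90 -> bucket 3 (collision)
261 -> bucket 5 (collision)
937 -> bucket 3 (collision)
Final buckets:
0: ∅
1: ∅
2: 414 -> 645
3: 699 -> 90 -> 937
4: 536 -> 333
5: 436 -> 849 -> 842 -> 261
6: 105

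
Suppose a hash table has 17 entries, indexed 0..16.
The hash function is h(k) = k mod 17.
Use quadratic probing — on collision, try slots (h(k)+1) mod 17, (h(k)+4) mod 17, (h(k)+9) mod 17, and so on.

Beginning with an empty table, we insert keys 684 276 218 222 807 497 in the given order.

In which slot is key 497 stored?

Insert 684: h=4, slot 4 empty => index 4.
Insert 276: h=4, slot 4 occupied => index 5.
Insert 218: h=14, slot 14 empty => index 14.
Insert 222: h=1, slot 1 empty => index 1.
Insert 807: h=8, slot 8 empty => index 8.
Insert 497: h=4, slots 4,5,8 occupied => index 13.
Table: [_, 222, _, _, 684, 276, _, _, 807, _, _, _, _, 497, 218, _, _]

13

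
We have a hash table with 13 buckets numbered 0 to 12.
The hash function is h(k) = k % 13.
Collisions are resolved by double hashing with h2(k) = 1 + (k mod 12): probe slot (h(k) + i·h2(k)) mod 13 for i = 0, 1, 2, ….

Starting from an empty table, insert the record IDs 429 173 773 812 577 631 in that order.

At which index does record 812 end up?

2

429 hashes to 0; slot 0 is free => place at 0.
173 hashes to 4; slot 4 is free => place at 4.
773 hashes to 6; slot 6 is free => place at 6.
812 hashes to 6, h2=9; 6 taken => place at 2.
577 hashes to 5; slot 5 is free => place at 5.
631 hashes to 7; slot 7 is free => place at 7.
Table: [429, —, 812, —, 173, 577, 773, 631, —, —, —, —, —]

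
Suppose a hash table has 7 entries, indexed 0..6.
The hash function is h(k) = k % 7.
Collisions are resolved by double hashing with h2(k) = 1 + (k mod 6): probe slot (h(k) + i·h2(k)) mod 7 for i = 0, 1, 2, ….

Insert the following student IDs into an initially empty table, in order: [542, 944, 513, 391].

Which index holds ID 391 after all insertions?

Insert 542: h=3, slot 3 empty -> index 3.
Insert 944: h=6, slot 6 empty -> index 6.
Insert 513: h=2, slot 2 empty -> index 2.
Insert 391: h=6, h2=2, slot 6 occupied -> index 1.
Table: [., 391, 513, 542, ., ., 944]

1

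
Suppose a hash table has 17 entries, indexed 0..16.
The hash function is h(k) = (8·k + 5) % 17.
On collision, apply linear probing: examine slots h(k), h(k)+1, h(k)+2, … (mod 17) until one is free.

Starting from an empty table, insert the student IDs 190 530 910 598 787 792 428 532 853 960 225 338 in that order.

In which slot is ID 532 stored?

16

190: h=12 -> slot 12
530: h=12, probe 12,13 -> slot 13
910: h=9 -> slot 9
598: h=12, probe 12,13,14 -> slot 14
787: h=11 -> slot 11
792: h=0 -> slot 0
428: h=12, probe 12,13,14,15 -> slot 15
532: h=11, probe 11,12,13,14,15,16 -> slot 16
853: h=12, probe 12,13,14,15,16,0,1 -> slot 1
960: h=1, probe 1,2 -> slot 2
225: h=3 -> slot 3
338: h=6 -> slot 6
Table: [792, 853, 960, 225, ∅, ∅, 338, ∅, ∅, 910, ∅, 787, 190, 530, 598, 428, 532]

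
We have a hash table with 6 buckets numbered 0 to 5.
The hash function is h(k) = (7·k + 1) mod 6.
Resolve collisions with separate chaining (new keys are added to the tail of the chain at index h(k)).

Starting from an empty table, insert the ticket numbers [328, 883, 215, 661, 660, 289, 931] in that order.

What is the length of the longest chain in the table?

Insert 328: h=5, bucket 5 empty -> new chain.
Insert 883: h=2, bucket 2 empty -> new chain.
Insert 215: h=0, bucket 0 empty -> new chain.
Insert 661: h=2, bucket 2 nonempty -> append to chain.
Insert 660: h=1, bucket 1 empty -> new chain.
Insert 289: h=2, bucket 2 nonempty -> append to chain.
Insert 931: h=2, bucket 2 nonempty -> append to chain.
Final buckets:
0: 215
1: 660
2: 883 -> 661 -> 289 -> 931
3: —
4: —
5: 328

4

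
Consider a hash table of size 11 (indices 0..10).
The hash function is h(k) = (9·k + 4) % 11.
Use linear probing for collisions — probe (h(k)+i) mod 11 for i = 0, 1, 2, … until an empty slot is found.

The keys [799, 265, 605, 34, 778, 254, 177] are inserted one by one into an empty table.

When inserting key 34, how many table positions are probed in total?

Insert 799: h=1, slot 1 empty => index 1.
Insert 265: h=2, slot 2 empty => index 2.
Insert 605: h=4, slot 4 empty => index 4.
Insert 34: h=2, slot 2 occupied => index 3.
Insert 778: h=10, slot 10 empty => index 10.
Insert 254: h=2, slots 2,3,4 occupied => index 5.
Insert 177: h=2, slots 2,3,4,5 occupied => index 6.
Table: [-, 799, 265, 34, 605, 254, 177, -, -, -, 778]

2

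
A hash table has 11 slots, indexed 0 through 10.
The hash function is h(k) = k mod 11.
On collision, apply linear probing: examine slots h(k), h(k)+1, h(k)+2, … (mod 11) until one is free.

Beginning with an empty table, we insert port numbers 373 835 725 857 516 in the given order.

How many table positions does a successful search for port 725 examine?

3

Insert 373: h=10, slot 10 empty => index 10.
Insert 835: h=10, slot 10 occupied => index 0.
Insert 725: h=10, slots 10,0 occupied => index 1.
Insert 857: h=10, slots 10,0,1 occupied => index 2.
Insert 516: h=10, slots 10,0,1,2 occupied => index 3.
Table: [835, 725, 857, 516, -, -, -, -, -, -, 373]
Lookup 725: h=10, probe 10,0,1 → found at 1.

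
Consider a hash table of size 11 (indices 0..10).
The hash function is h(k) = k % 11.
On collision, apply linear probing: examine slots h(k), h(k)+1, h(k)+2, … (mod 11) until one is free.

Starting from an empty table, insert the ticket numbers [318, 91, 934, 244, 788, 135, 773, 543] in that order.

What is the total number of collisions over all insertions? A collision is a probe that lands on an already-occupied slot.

6

318: h=10 => slot 10
91: h=3 => slot 3
934: h=10, probe 10,0 => slot 0
244: h=2 => slot 2
788: h=7 => slot 7
135: h=3, probe 3,4 => slot 4
773: h=3, probe 3,4,5 => slot 5
543: h=4, probe 4,5,6 => slot 6
Table: [934, _, 244, 91, 135, 773, 543, 788, _, _, 318]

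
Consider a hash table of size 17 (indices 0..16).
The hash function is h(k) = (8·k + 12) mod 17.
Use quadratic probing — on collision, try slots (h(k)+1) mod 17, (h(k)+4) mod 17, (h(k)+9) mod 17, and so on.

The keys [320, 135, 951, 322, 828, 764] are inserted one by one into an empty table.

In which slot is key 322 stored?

320: h=5 -> slot 5
135: h=4 -> slot 4
951: h=4, probe 4,5,8 -> slot 8
322: h=4, probe 4,5,8,13 -> slot 13
828: h=6 -> slot 6
764: h=4, probe 4,5,8,13,3 -> slot 3
Table: [∅, ∅, ∅, 764, 135, 320, 828, ∅, 951, ∅, ∅, ∅, ∅, 322, ∅, ∅, ∅]

13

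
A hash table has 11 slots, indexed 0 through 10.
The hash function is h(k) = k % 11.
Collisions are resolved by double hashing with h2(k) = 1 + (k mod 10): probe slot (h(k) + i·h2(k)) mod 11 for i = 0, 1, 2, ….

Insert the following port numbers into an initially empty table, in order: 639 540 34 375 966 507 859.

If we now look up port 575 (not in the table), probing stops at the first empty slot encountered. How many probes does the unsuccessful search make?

3

Insert 639: h=1, slot 1 empty -> index 1.
Insert 540: h=1, h2=1, slot 1 occupied -> index 2.
Insert 34: h=1, h2=5, slot 1 occupied -> index 6.
Insert 375: h=1, h2=6, slot 1 occupied -> index 7.
Insert 966: h=9, slot 9 empty -> index 9.
Insert 507: h=1, h2=8, slots 1,9,6 occupied -> index 3.
Insert 859: h=1, h2=10, slot 1 occupied -> index 0.
Table: [859, 639, 540, 507, -, -, 34, 375, -, 966, -]
Lookup 575: h=3, h2=6, probe 3,9,4 → slot 4 empty, not found.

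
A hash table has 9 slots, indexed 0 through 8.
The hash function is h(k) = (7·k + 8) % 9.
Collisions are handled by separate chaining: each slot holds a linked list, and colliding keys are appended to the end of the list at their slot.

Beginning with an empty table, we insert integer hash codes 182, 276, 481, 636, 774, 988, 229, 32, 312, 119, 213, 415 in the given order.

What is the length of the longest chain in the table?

4

182 → bucket 4
276 → bucket 5
481 → bucket 0
636 → bucket 5 (collision)
774 → bucket 8
988 → bucket 3
229 → bucket 0 (collision)
32 → bucket 7
312 → bucket 5 (collision)
119 → bucket 4 (collision)
213 → bucket 5 (collision)
415 → bucket 6
Final buckets:
0: 481 -> 229
1: .
2: .
3: 988
4: 182 -> 119
5: 276 -> 636 -> 312 -> 213
6: 415
7: 32
8: 774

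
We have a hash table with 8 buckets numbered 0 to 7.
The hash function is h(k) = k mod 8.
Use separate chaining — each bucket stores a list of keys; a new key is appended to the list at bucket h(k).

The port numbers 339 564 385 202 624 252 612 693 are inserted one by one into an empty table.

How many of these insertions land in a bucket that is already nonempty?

Insert 339: h=3, bucket 3 empty -> new chain.
Insert 564: h=4, bucket 4 empty -> new chain.
Insert 385: h=1, bucket 1 empty -> new chain.
Insert 202: h=2, bucket 2 empty -> new chain.
Insert 624: h=0, bucket 0 empty -> new chain.
Insert 252: h=4, bucket 4 nonempty -> append to chain.
Insert 612: h=4, bucket 4 nonempty -> append to chain.
Insert 693: h=5, bucket 5 empty -> new chain.
Final buckets:
0: 624
1: 385
2: 202
3: 339
4: 564 -> 252 -> 612
5: 693
6: ∅
7: ∅

2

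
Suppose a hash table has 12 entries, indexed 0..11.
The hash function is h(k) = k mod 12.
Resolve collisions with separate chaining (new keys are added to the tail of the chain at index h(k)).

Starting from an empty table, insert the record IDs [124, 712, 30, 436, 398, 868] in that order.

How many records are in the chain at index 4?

Insert 124: h=4, bucket 4 empty → new chain.
Insert 712: h=4, bucket 4 nonempty → append to chain.
Insert 30: h=6, bucket 6 empty → new chain.
Insert 436: h=4, bucket 4 nonempty → append to chain.
Insert 398: h=2, bucket 2 empty → new chain.
Insert 868: h=4, bucket 4 nonempty → append to chain.
Final buckets:
0: —
1: —
2: 398
3: —
4: 124 -> 712 -> 436 -> 868
5: —
6: 30
7: —
8: —
9: —
10: —
11: —

4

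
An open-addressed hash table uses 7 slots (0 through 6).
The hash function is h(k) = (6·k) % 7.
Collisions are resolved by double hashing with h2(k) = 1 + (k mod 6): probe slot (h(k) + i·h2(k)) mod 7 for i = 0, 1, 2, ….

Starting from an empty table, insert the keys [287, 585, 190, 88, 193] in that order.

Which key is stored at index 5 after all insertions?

193

Insert 287: h=0, slot 0 empty => index 0.
Insert 585: h=3, slot 3 empty => index 3.
Insert 190: h=6, slot 6 empty => index 6.
Insert 88: h=3, h2=5, slot 3 occupied => index 1.
Insert 193: h=3, h2=2, slot 3 occupied => index 5.
Table: [287, 88, ∅, 585, ∅, 193, 190]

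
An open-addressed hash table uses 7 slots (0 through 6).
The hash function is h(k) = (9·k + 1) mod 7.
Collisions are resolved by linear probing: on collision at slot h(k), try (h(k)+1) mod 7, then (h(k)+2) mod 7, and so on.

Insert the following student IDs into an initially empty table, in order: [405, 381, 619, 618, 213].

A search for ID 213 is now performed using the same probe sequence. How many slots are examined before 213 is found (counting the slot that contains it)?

3

Insert 405: h=6, slot 6 empty => index 6.
Insert 381: h=0, slot 0 empty => index 0.
Insert 619: h=0, slot 0 occupied => index 1.
Insert 618: h=5, slot 5 empty => index 5.
Insert 213: h=0, slots 0,1 occupied => index 2.
Table: [381, 619, 213, ., ., 618, 405]
Lookup 213: h=0, probe 0,1,2 → found at 2.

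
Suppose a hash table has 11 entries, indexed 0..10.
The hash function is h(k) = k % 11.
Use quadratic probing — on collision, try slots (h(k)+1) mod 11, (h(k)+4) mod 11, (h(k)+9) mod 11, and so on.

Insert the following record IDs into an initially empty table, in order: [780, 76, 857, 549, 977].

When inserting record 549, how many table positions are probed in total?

4

780 hashes to 10; slot 10 is free -> place at 10.
76 hashes to 10; 10 taken -> place at 0.
857 hashes to 10; 10,0 taken -> place at 3.
549 hashes to 10; 10,0,3 taken -> place at 8.
977 hashes to 9; slot 9 is free -> place at 9.
Table: [76, -, -, 857, -, -, -, -, 549, 977, 780]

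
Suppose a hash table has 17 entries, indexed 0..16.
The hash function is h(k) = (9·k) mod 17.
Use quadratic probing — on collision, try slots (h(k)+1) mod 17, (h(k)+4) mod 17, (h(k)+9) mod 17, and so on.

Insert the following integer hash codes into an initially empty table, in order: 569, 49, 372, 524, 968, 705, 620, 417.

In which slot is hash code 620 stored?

569: h=4 → slot 4
49: h=16 → slot 16
372: h=16, probe 16,0 → slot 0
524: h=7 → slot 7
968: h=8 → slot 8
705: h=4, probe 4,5 → slot 5
620: h=4, probe 4,5,8,13 → slot 13
417: h=13, probe 13,14 → slot 14
Table: [372, -, -, -, 569, 705, -, 524, 968, -, -, -, -, 620, 417, -, 49]

13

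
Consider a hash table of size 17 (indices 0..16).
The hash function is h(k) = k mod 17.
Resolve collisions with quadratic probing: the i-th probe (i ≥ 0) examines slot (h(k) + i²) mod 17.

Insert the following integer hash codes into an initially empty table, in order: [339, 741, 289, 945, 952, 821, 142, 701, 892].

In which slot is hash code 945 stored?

Insert 339: h=16, slot 16 empty => index 16.
Insert 741: h=10, slot 10 empty => index 10.
Insert 289: h=0, slot 0 empty => index 0.
Insert 945: h=10, slot 10 occupied => index 11.
Insert 952: h=0, slot 0 occupied => index 1.
Insert 821: h=5, slot 5 empty => index 5.
Insert 142: h=6, slot 6 empty => index 6.
Insert 701: h=4, slot 4 empty => index 4.
Insert 892: h=8, slot 8 empty => index 8.
Table: [289, 952, —, —, 701, 821, 142, —, 892, —, 741, 945, —, —, —, —, 339]

11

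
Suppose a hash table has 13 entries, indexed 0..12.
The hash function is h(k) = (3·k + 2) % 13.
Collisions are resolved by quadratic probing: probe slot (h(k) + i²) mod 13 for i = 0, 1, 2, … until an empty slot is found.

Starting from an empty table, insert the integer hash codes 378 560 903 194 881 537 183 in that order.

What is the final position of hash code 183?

378: h=5 → slot 5
560: h=5, probe 5,6 → slot 6
903: h=7 → slot 7
194: h=12 → slot 12
881: h=6, probe 6,7,10 → slot 10
537: h=1 → slot 1
183: h=5, probe 5,6,9 → slot 9
Table: [∅, 537, ∅, ∅, ∅, 378, 560, 903, ∅, 183, 881, ∅, 194]

9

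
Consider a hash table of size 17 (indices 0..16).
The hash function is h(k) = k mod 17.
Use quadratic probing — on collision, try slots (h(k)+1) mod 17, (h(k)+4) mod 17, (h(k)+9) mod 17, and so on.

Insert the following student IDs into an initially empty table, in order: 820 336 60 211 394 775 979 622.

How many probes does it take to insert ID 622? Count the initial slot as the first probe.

Insert 820: h=4, slot 4 empty -> index 4.
Insert 336: h=13, slot 13 empty -> index 13.
Insert 60: h=9, slot 9 empty -> index 9.
Insert 211: h=7, slot 7 empty -> index 7.
Insert 394: h=3, slot 3 empty -> index 3.
Insert 775: h=10, slot 10 empty -> index 10.
Insert 979: h=10, slot 10 occupied -> index 11.
Insert 622: h=10, slots 10,11 occupied -> index 14.
Table: [., ., ., 394, 820, ., ., 211, ., 60, 775, 979, ., 336, 622, ., .]

3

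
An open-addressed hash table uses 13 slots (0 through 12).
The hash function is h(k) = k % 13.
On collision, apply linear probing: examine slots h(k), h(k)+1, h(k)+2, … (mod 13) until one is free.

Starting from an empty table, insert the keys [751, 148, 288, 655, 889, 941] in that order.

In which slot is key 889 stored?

7

751 hashes to 10; slot 10 is free → place at 10.
148 hashes to 5; slot 5 is free → place at 5.
288 hashes to 2; slot 2 is free → place at 2.
655 hashes to 5; 5 taken → place at 6.
889 hashes to 5; 5,6 taken → place at 7.
941 hashes to 5; 5,6,7 taken → place at 8.
Table: [∅, ∅, 288, ∅, ∅, 148, 655, 889, 941, ∅, 751, ∅, ∅]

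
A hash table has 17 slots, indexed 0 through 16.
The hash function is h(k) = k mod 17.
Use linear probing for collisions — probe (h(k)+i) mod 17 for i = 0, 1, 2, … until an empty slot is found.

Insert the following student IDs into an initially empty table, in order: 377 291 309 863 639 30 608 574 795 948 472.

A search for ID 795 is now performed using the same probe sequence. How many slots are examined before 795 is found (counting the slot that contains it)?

5

377: h=3 => slot 3
291: h=2 => slot 2
309: h=3, probe 3,4 => slot 4
863: h=13 => slot 13
639: h=10 => slot 10
30: h=13, probe 13,14 => slot 14
608: h=13, probe 13,14,15 => slot 15
574: h=13, probe 13,14,15,16 => slot 16
795: h=13, probe 13,14,15,16,0 => slot 0
948: h=13, probe 13,14,15,16,0,1 => slot 1
472: h=13, probe 13,14,15,16,0,1,2,3,4,5 => slot 5
Table: [795, 948, 291, 377, 309, 472, —, —, —, —, 639, —, —, 863, 30, 608, 574]
Lookup 795: h=13, probe 13,14,15,16,0 → found at 0.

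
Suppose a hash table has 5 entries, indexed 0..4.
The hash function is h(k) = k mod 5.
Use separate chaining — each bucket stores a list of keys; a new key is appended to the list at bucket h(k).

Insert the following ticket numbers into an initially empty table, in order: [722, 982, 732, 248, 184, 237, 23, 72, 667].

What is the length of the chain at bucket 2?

Insert 722: h=2, bucket 2 empty → new chain.
Insert 982: h=2, bucket 2 nonempty → append to chain.
Insert 732: h=2, bucket 2 nonempty → append to chain.
Insert 248: h=3, bucket 3 empty → new chain.
Insert 184: h=4, bucket 4 empty → new chain.
Insert 237: h=2, bucket 2 nonempty → append to chain.
Insert 23: h=3, bucket 3 nonempty → append to chain.
Insert 72: h=2, bucket 2 nonempty → append to chain.
Insert 667: h=2, bucket 2 nonempty → append to chain.
Final buckets:
0: _
1: _
2: 722 -> 982 -> 732 -> 237 -> 72 -> 667
3: 248 -> 23
4: 184

6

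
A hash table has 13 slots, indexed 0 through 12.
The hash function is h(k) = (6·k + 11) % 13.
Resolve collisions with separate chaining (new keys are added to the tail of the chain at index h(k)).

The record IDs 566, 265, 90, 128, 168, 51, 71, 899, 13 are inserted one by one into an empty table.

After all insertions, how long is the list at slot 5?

3

Insert 566: h=1, bucket 1 empty -> new chain.
Insert 265: h=2, bucket 2 empty -> new chain.
Insert 90: h=5, bucket 5 empty -> new chain.
Insert 128: h=12, bucket 12 empty -> new chain.
Insert 168: h=5, bucket 5 nonempty -> append to chain.
Insert 51: h=5, bucket 5 nonempty -> append to chain.
Insert 71: h=8, bucket 8 empty -> new chain.
Insert 899: h=10, bucket 10 empty -> new chain.
Insert 13: h=11, bucket 11 empty -> new chain.
Final buckets:
0: ∅
1: 566
2: 265
3: ∅
4: ∅
5: 90 -> 168 -> 51
6: ∅
7: ∅
8: 71
9: ∅
10: 899
11: 13
12: 128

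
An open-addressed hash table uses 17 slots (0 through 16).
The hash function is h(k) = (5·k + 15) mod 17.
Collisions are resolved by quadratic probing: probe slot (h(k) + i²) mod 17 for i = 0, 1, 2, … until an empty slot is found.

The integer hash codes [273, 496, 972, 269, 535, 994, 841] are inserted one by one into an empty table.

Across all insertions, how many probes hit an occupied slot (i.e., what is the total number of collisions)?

4

Insert 273: h=3, slot 3 empty -> index 3.
Insert 496: h=13, slot 13 empty -> index 13.
Insert 972: h=13, slot 13 occupied -> index 14.
Insert 269: h=0, slot 0 empty -> index 0.
Insert 535: h=4, slot 4 empty -> index 4.
Insert 994: h=4, slot 4 occupied -> index 5.
Insert 841: h=4, slots 4,5 occupied -> index 8.
Table: [269, ., ., 273, 535, 994, ., ., 841, ., ., ., ., 496, 972, ., .]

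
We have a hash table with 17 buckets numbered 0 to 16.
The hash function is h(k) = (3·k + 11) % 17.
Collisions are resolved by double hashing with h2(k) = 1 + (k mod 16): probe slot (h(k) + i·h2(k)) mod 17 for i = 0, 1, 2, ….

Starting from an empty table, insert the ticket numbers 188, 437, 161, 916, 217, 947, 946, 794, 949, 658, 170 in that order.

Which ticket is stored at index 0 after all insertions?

188: h=14 → slot 14
437: h=13 → slot 13
161: h=1 → slot 1
916: h=5 → slot 5
217: h=16 → slot 16
947: h=13, h2=4, probe 13,0 → slot 0
946: h=10 → slot 10
794: h=13, h2=11, probe 13,7 → slot 7
949: h=2 → slot 2
658: h=13, h2=3, probe 13,16,2,5,8 → slot 8
170: h=11 → slot 11
Table: [947, 161, 949, ., ., 916, ., 794, 658, ., 946, 170, ., 437, 188, ., 217]

947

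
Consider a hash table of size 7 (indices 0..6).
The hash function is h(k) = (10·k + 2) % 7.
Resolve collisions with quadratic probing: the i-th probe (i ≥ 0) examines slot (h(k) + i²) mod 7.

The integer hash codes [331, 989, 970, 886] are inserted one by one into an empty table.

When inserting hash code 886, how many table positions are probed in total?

3

Insert 331: h=1, slot 1 empty -> index 1.
Insert 989: h=1, slot 1 occupied -> index 2.
Insert 970: h=0, slot 0 empty -> index 0.
Insert 886: h=0, slots 0,1 occupied -> index 4.
Table: [970, 331, 989, -, 886, -, -]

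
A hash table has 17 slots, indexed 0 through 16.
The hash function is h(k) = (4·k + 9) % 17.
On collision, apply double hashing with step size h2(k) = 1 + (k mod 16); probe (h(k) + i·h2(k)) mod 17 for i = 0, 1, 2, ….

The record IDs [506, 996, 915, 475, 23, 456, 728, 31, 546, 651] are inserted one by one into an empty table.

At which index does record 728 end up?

Insert 506: h=10, slot 10 empty → index 10.
Insert 996: h=15, slot 15 empty → index 15.
Insert 915: h=14, slot 14 empty → index 14.
Insert 475: h=5, slot 5 empty → index 5.
Insert 23: h=16, slot 16 empty → index 16.
Insert 456: h=14, h2=9, slot 14 occupied → index 6.
Insert 728: h=14, h2=9, slots 14,6,15 occupied → index 7.
Insert 31: h=14, h2=16, slot 14 occupied → index 13.
Insert 546: h=0, slot 0 empty → index 0.
Insert 651: h=12, slot 12 empty → index 12.
Table: [546, _, _, _, _, 475, 456, 728, _, _, 506, _, 651, 31, 915, 996, 23]

7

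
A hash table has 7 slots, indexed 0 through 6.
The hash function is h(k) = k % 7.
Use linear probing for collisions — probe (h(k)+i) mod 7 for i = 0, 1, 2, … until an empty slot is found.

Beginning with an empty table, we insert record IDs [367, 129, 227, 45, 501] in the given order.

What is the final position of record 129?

367: h=3 → slot 3
129: h=3, probe 3,4 → slot 4
227: h=3, probe 3,4,5 → slot 5
45: h=3, probe 3,4,5,6 → slot 6
501: h=4, probe 4,5,6,0 → slot 0
Table: [501, ∅, ∅, 367, 129, 227, 45]

4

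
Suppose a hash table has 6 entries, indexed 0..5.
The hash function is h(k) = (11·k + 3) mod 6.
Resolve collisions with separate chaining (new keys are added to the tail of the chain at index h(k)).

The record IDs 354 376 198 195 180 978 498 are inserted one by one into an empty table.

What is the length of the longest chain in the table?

5

354 -> bucket 3
376 -> bucket 5
198 -> bucket 3 (collision)
195 -> bucket 0
180 -> bucket 3 (collision)
978 -> bucket 3 (collision)
498 -> bucket 3 (collision)
Final buckets:
0: 195
1: _
2: _
3: 354 -> 198 -> 180 -> 978 -> 498
4: _
5: 376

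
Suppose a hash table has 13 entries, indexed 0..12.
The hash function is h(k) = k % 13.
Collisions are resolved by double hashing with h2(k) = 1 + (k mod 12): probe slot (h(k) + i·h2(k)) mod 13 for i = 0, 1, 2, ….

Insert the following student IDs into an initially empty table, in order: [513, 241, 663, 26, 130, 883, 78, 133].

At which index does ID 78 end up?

513 hashes to 6; slot 6 is free -> place at 6.
241 hashes to 7; slot 7 is free -> place at 7.
663 hashes to 0; slot 0 is free -> place at 0.
26 hashes to 0, h2=3; 0 taken -> place at 3.
130 hashes to 0, h2=11; 0 taken -> place at 11.
883 hashes to 12; slot 12 is free -> place at 12.
78 hashes to 0, h2=7; 0,7 taken -> place at 1.
133 hashes to 3, h2=2; 3 taken -> place at 5.
Table: [663, 78, ., 26, ., 133, 513, 241, ., ., ., 130, 883]

1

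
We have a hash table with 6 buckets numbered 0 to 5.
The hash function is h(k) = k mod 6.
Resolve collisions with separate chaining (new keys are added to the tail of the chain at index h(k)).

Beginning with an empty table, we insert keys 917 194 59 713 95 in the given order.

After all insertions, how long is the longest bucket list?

4

Insert 917: h=5, bucket 5 empty -> new chain.
Insert 194: h=2, bucket 2 empty -> new chain.
Insert 59: h=5, bucket 5 nonempty -> append to chain.
Insert 713: h=5, bucket 5 nonempty -> append to chain.
Insert 95: h=5, bucket 5 nonempty -> append to chain.
Final buckets:
0: ∅
1: ∅
2: 194
3: ∅
4: ∅
5: 917 -> 59 -> 713 -> 95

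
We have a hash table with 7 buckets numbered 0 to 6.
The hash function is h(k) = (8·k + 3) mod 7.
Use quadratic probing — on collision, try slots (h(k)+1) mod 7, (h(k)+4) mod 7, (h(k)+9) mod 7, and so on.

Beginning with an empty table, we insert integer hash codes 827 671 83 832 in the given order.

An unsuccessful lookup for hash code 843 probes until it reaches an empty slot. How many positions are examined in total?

Insert 827: h=4, slot 4 empty → index 4.
Insert 671: h=2, slot 2 empty → index 2.
Insert 83: h=2, slot 2 occupied → index 3.
Insert 832: h=2, slots 2,3 occupied → index 6.
Table: [_, _, 671, 83, 827, _, 832]
Lookup 843: h=6, probe 6,0 → slot 0 empty, not found.

2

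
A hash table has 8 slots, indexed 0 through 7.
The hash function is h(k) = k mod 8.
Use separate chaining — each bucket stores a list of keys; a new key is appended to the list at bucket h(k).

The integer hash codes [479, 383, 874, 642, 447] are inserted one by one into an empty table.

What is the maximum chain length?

3

Insert 479: h=7, bucket 7 empty → new chain.
Insert 383: h=7, bucket 7 nonempty → append to chain.
Insert 874: h=2, bucket 2 empty → new chain.
Insert 642: h=2, bucket 2 nonempty → append to chain.
Insert 447: h=7, bucket 7 nonempty → append to chain.
Final buckets:
0: .
1: .
2: 874 -> 642
3: .
4: .
5: .
6: .
7: 479 -> 383 -> 447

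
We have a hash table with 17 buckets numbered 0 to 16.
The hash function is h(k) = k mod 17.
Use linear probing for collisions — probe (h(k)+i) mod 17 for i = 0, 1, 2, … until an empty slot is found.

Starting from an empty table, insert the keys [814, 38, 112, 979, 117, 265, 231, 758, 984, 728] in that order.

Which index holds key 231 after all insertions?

13

814: h=15 -> slot 15
38: h=4 -> slot 4
112: h=10 -> slot 10
979: h=10, probe 10,11 -> slot 11
117: h=15, probe 15,16 -> slot 16
265: h=10, probe 10,11,12 -> slot 12
231: h=10, probe 10,11,12,13 -> slot 13
758: h=10, probe 10,11,12,13,14 -> slot 14
984: h=15, probe 15,16,0 -> slot 0
728: h=14, probe 14,15,16,0,1 -> slot 1
Table: [984, 728, ∅, ∅, 38, ∅, ∅, ∅, ∅, ∅, 112, 979, 265, 231, 758, 814, 117]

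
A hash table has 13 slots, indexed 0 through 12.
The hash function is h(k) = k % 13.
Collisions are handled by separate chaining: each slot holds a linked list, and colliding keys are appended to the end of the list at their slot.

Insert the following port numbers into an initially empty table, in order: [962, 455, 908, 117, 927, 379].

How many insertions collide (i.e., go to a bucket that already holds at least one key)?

2

Insert 962: h=0, bucket 0 empty -> new chain.
Insert 455: h=0, bucket 0 nonempty -> append to chain.
Insert 908: h=11, bucket 11 empty -> new chain.
Insert 117: h=0, bucket 0 nonempty -> append to chain.
Insert 927: h=4, bucket 4 empty -> new chain.
Insert 379: h=2, bucket 2 empty -> new chain.
Final buckets:
0: 962 -> 455 -> 117
1: ∅
2: 379
3: ∅
4: 927
5: ∅
6: ∅
7: ∅
8: ∅
9: ∅
10: ∅
11: 908
12: ∅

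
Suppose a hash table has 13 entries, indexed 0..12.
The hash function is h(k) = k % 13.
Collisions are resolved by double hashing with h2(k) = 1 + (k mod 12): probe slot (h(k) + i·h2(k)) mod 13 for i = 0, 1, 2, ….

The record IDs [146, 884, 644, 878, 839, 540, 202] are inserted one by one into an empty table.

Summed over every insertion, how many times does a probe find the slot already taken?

4

146 hashes to 3; slot 3 is free -> place at 3.
884 hashes to 0; slot 0 is free -> place at 0.
644 hashes to 7; slot 7 is free -> place at 7.
878 hashes to 7, h2=3; 7 taken -> place at 10.
839 hashes to 7, h2=12; 7 taken -> place at 6.
540 hashes to 7, h2=1; 7 taken -> place at 8.
202 hashes to 7, h2=11; 7 taken -> place at 5.
Table: [884, ., ., 146, ., 202, 839, 644, 540, ., 878, ., .]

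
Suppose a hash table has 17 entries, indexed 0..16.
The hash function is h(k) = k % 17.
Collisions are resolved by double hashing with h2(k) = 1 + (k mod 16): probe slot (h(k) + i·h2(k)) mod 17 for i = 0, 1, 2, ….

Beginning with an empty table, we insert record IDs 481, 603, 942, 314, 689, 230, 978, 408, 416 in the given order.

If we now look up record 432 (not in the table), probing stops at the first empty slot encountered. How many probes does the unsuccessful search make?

Insert 481: h=5, slot 5 empty => index 5.
Insert 603: h=8, slot 8 empty => index 8.
Insert 942: h=7, slot 7 empty => index 7.
Insert 314: h=8, h2=11, slot 8 occupied => index 2.
Insert 689: h=9, slot 9 empty => index 9.
Insert 230: h=9, h2=7, slot 9 occupied => index 16.
Insert 978: h=9, h2=3, slot 9 occupied => index 12.
Insert 408: h=0, slot 0 empty => index 0.
Insert 416: h=8, h2=1, slots 8,9 occupied => index 10.
Table: [408, _, 314, _, _, 481, _, 942, 603, 689, 416, _, 978, _, _, _, 230]
Lookup 432: h=7, h2=1, probe 7,8,9,10,11 → slot 11 empty, not found.

5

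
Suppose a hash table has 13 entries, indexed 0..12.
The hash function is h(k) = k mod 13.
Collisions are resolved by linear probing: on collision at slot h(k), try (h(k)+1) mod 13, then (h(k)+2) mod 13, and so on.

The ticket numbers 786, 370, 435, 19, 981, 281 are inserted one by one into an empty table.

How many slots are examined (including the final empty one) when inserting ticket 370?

2

786 hashes to 6; slot 6 is free → place at 6.
370 hashes to 6; 6 taken → place at 7.
435 hashes to 6; 6,7 taken → place at 8.
19 hashes to 6; 6,7,8 taken → place at 9.
981 hashes to 6; 6,7,8,9 taken → place at 10.
281 hashes to 8; 8,9,10 taken → place at 11.
Table: [_, _, _, _, _, _, 786, 370, 435, 19, 981, 281, _]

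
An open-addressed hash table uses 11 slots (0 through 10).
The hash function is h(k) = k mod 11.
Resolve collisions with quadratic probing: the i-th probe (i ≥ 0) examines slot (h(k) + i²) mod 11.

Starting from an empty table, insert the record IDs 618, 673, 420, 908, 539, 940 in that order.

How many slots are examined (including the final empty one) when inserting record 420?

3

Insert 618: h=2, slot 2 empty => index 2.
Insert 673: h=2, slot 2 occupied => index 3.
Insert 420: h=2, slots 2,3 occupied => index 6.
Insert 908: h=6, slot 6 occupied => index 7.
Insert 539: h=0, slot 0 empty => index 0.
Insert 940: h=5, slot 5 empty => index 5.
Table: [539, —, 618, 673, —, 940, 420, 908, —, —, —]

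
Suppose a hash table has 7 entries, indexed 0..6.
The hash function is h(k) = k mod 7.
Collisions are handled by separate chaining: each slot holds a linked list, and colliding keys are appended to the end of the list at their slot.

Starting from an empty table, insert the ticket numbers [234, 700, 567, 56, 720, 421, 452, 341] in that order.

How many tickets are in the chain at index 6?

1

234 -> bucket 3
700 -> bucket 0
567 -> bucket 0 (collision)
56 -> bucket 0 (collision)
720 -> bucket 6
421 -> bucket 1
452 -> bucket 4
341 -> bucket 5
Final buckets:
0: 700 -> 567 -> 56
1: 421
2: _
3: 234
4: 452
5: 341
6: 720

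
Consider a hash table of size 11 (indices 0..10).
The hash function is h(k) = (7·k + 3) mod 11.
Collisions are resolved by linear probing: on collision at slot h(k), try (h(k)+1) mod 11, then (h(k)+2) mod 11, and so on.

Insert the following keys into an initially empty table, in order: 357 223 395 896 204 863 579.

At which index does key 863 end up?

8

357: h=5 => slot 5
223: h=2 => slot 2
395: h=7 => slot 7
896: h=5, probe 5,6 => slot 6
204: h=1 => slot 1
863: h=5, probe 5,6,7,8 => slot 8
579: h=8, probe 8,9 => slot 9
Table: [-, 204, 223, -, -, 357, 896, 395, 863, 579, -]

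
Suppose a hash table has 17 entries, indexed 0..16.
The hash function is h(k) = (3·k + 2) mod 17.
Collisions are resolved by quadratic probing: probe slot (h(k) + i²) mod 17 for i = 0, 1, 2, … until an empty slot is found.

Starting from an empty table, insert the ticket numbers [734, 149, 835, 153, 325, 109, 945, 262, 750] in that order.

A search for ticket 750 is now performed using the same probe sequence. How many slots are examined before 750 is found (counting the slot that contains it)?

Insert 734: h=11, slot 11 empty -> index 11.
Insert 149: h=7, slot 7 empty -> index 7.
Insert 835: h=8, slot 8 empty -> index 8.
Insert 153: h=2, slot 2 empty -> index 2.
Insert 325: h=8, slot 8 occupied -> index 9.
Insert 109: h=6, slot 6 empty -> index 6.
Insert 945: h=15, slot 15 empty -> index 15.
Insert 262: h=6, slots 6,7 occupied -> index 10.
Insert 750: h=8, slots 8,9 occupied -> index 12.
Table: [∅, ∅, 153, ∅, ∅, ∅, 109, 149, 835, 325, 262, 734, 750, ∅, ∅, 945, ∅]
Lookup 750: h=8, probe 8,9,12 → found at 12.

3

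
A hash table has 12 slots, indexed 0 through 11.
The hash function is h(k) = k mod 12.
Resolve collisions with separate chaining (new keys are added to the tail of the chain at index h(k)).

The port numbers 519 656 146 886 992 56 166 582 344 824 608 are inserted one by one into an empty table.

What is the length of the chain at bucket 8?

519 -> bucket 3
656 -> bucket 8
146 -> bucket 2
886 -> bucket 10
992 -> bucket 8 (collision)
56 -> bucket 8 (collision)
166 -> bucket 10 (collision)
582 -> bucket 6
344 -> bucket 8 (collision)
824 -> bucket 8 (collision)
608 -> bucket 8 (collision)
Final buckets:
0: .
1: .
2: 146
3: 519
4: .
5: .
6: 582
7: .
8: 656 -> 992 -> 56 -> 344 -> 824 -> 608
9: .
10: 886 -> 166
11: .

6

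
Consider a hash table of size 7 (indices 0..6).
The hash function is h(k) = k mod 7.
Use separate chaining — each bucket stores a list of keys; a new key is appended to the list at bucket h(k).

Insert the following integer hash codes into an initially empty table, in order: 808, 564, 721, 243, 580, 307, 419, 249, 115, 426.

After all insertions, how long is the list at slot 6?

808 -> bucket 3
564 -> bucket 4
721 -> bucket 0
243 -> bucket 5
580 -> bucket 6
307 -> bucket 6 (collision)
419 -> bucket 6 (collision)
249 -> bucket 4 (collision)
115 -> bucket 3 (collision)
426 -> bucket 6 (collision)
Final buckets:
0: 721
1: ∅
2: ∅
3: 808 -> 115
4: 564 -> 249
5: 243
6: 580 -> 307 -> 419 -> 426

4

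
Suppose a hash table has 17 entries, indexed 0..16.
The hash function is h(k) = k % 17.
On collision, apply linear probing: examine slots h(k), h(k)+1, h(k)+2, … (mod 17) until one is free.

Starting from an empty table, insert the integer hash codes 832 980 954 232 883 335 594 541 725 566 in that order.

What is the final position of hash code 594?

832 hashes to 16; slot 16 is free => place at 16.
980 hashes to 11; slot 11 is free => place at 11.
954 hashes to 2; slot 2 is free => place at 2.
232 hashes to 11; 11 taken => place at 12.
883 hashes to 16; 16 taken => place at 0.
335 hashes to 12; 12 taken => place at 13.
594 hashes to 16; 16,0 taken => place at 1.
541 hashes to 14; slot 14 is free => place at 14.
725 hashes to 11; 11,12,13,14 taken => place at 15.
566 hashes to 5; slot 5 is free => place at 5.
Table: [883, 594, 954, —, —, 566, —, —, —, —, —, 980, 232, 335, 541, 725, 832]

1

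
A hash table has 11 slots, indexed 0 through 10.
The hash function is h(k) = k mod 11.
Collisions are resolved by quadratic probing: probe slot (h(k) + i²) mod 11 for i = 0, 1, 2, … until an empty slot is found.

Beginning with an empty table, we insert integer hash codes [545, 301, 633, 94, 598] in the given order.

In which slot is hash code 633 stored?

7

Insert 545: h=6, slot 6 empty -> index 6.
Insert 301: h=4, slot 4 empty -> index 4.
Insert 633: h=6, slot 6 occupied -> index 7.
Insert 94: h=6, slots 6,7 occupied -> index 10.
Insert 598: h=4, slot 4 occupied -> index 5.
Table: [., ., ., ., 301, 598, 545, 633, ., ., 94]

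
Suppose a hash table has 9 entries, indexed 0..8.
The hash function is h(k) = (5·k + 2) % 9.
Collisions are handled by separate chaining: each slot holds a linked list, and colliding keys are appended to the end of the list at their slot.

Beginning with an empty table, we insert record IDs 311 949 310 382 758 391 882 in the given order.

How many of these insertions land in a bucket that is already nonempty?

3

311 -> bucket 0
949 -> bucket 4
310 -> bucket 4 (collision)
382 -> bucket 4 (collision)
758 -> bucket 3
391 -> bucket 4 (collision)
882 -> bucket 2
Final buckets:
0: 311
1: .
2: 882
3: 758
4: 949 -> 310 -> 382 -> 391
5: .
6: .
7: .
8: .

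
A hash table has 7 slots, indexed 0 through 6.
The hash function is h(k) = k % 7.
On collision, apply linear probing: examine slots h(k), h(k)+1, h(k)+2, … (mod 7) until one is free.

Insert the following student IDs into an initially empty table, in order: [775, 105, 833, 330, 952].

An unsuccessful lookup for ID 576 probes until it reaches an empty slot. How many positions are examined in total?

3

775: h=5 -> slot 5
105: h=0 -> slot 0
833: h=0, probe 0,1 -> slot 1
330: h=1, probe 1,2 -> slot 2
952: h=0, probe 0,1,2,3 -> slot 3
Table: [105, 833, 330, 952, ∅, 775, ∅]
Lookup 576: h=2, probe 2,3,4 → slot 4 empty, not found.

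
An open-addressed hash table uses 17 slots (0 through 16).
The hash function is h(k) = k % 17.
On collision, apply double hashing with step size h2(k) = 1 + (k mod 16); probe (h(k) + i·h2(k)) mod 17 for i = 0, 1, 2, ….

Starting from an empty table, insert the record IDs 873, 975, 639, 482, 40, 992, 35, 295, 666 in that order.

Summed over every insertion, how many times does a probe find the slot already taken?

873: h=6 -> slot 6
975: h=6, h2=16, probe 6,5 -> slot 5
639: h=10 -> slot 10
482: h=6, h2=3, probe 6,9 -> slot 9
40: h=6, h2=9, probe 6,15 -> slot 15
992: h=6, h2=1, probe 6,7 -> slot 7
35: h=1 -> slot 1
295: h=6, h2=8, probe 6,14 -> slot 14
666: h=3 -> slot 3
Table: [-, 35, -, 666, -, 975, 873, 992, -, 482, 639, -, -, -, 295, 40, -]

5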